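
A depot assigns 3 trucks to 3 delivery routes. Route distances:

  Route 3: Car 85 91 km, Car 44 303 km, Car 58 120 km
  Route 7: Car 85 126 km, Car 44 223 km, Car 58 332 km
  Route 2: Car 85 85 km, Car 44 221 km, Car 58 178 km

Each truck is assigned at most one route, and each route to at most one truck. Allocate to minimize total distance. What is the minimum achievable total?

Min total: 428 km

Optimal: Car 85→Route 2 (85 km), Car 44→Route 7 (223 km), Car 58→Route 3 (120 km) — total 85+223+120 = 428 km.
Column-greedy (each route in turn goes to its cheapest remaining truck) gives 492 km, worse by 64.
Checked against all permutations: 428 km is optimal.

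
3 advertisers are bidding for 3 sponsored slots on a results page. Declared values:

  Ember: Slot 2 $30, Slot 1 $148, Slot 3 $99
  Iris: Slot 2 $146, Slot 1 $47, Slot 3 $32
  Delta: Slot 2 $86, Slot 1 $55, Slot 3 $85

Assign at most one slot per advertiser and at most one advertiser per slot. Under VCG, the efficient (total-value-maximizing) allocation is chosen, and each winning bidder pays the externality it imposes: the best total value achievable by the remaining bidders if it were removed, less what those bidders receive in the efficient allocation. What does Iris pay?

Efficient allocation: Ember→Slot 1 ($148), Iris→Slot 2 ($146), Delta→Slot 3 ($85); total welfare W = $379.
Iris receives Slot 2 at value $146, so the others get W − 146 = $233.
Without Iris: best allocation of the remaining 2 bidders over all 3 slots is Ember→Slot 1 ($148), Delta→Slot 2 ($86), total $234.
VCG payment = (others' best without Iris) − (others' welfare with Iris) = 234 − 233 = $1.

Iris pays $1.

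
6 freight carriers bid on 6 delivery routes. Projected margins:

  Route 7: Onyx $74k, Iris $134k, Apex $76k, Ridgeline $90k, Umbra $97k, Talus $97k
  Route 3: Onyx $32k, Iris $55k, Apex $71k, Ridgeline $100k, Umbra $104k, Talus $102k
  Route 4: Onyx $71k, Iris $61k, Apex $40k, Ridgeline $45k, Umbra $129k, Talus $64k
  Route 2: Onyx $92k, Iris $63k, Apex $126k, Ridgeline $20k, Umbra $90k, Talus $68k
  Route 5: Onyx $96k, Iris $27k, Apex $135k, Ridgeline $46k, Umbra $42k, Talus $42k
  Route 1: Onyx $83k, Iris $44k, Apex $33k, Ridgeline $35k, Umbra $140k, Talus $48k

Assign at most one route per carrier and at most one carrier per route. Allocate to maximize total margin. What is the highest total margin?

Maximum total: $665k

Optimal: Onyx→Route 2 ($92k), Iris→Route 7 ($134k), Apex→Route 5 ($135k), Ridgeline→Route 3 ($100k), Umbra→Route 1 ($140k), Talus→Route 4 ($64k) — total 92+134+135+100+140+64 = $665k.
Column-greedy (each route in turn goes to its best remaining carrier) gives $529k, worse by 136.
Next-best assignment: Onyx→Route 5, Iris→Route 7, Apex→Route 2, Ridgeline→Route 3, Umbra→Route 1, Talus→Route 4 = $660k.
Swapping Onyx↔Ridgeline (Onyx→Route 3 $32k, Ridgeline→Route 2 $20k) loses 140.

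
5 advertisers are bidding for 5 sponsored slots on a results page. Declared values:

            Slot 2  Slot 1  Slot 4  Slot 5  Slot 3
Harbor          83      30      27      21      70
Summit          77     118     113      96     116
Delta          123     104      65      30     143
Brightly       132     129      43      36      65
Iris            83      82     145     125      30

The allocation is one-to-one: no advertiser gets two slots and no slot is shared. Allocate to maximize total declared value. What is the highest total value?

Max total: $596

This is the linear assignment problem.
Optimal: Harbor→Slot 2 ($83), Summit→Slot 5 ($96), Delta→Slot 3 ($143), Brightly→Slot 1 ($129), Iris→Slot 4 ($145) — total 83+96+143+129+145 = $596.
Max-entry greedy (repeatedly take the single best remaining cell) gives $559, worse by 37.
Swapping Delta↔Harbor (Delta→Slot 2 $123, Harbor→Slot 3 $70) loses 33.
Checked against all permutations: $596 is optimal.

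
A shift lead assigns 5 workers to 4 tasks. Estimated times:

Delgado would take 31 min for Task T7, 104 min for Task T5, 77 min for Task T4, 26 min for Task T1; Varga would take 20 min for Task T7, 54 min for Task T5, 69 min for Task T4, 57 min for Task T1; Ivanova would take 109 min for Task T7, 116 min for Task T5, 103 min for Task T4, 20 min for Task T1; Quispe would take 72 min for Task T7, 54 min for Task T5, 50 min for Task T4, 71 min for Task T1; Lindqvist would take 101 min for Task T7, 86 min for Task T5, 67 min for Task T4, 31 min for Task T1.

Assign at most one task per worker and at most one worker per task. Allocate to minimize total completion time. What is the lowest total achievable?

Treat this as an assignment problem: match each worker to one task.
Optimal: Delgado→Task T7 (31 min), Varga→Task T5 (54 min), Quispe→Task T4 (50 min), Ivanova→Task T1 (20 min) — total 31+54+50+20 = 155 min.
Min-entry greedy (repeatedly take the single cheapest remaining cell) gives 176 min, worse by 21.
Next-best assignment: Varga→Task T7, Quispe→Task T5, Lindqvist→Task T4, Ivanova→Task T1 = 161 min.
Swapping Quispe↔Varga (Quispe→Task T5 54 min, Varga→Task T4 69 min) adds 19.
Every other assignment is strictly worse.

Minimum total: 155 min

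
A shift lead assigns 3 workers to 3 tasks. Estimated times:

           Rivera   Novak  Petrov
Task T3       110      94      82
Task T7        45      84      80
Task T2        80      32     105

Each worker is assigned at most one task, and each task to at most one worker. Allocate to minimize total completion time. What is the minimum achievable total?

Optimal: Rivera→Task T7 (45 min), Novak→Task T2 (32 min), Petrov→Task T3 (82 min) — total 45+32+82 = 159 min.
Next-best assignment: Rivera→Task T3, Novak→Task T2, Petrov→Task T7 = 222 min.
Swapping Novak↔Petrov (Novak→Task T3 94 min, Petrov→Task T2 105 min) adds 85.

Min total: 159 min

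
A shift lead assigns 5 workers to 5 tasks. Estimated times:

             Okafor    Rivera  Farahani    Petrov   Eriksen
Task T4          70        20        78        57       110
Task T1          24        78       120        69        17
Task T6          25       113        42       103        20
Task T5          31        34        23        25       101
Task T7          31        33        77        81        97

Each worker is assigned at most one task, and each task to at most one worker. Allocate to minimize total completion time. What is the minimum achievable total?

Treat this as an assignment problem: match each worker to one task.
Optimal: Okafor→Task T7 (31 min), Rivera→Task T4 (20 min), Farahani→Task T6 (42 min), Petrov→Task T5 (25 min), Eriksen→Task T1 (17 min) — total 31+20+42+25+17 = 135 min.
Next-best assignment: Okafor→Task T6, Rivera→Task T7, Farahani→Task T5, Petrov→Task T4, Eriksen→Task T1 = 155 min.

Minimum total: 135 min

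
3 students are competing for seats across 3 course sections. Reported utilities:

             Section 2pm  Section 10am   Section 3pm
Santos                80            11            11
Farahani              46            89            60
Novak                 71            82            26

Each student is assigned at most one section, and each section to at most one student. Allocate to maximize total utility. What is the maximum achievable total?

Max total: 222 points

This is a one-to-one assignment (maximum-weight bipartite matching).
Optimal: Santos→Section 2pm (80 points), Farahani→Section 3pm (60 points), Novak→Section 10am (82 points) — total 80+60+82 = 222 points.
Column-greedy (each section in turn goes to its best remaining student) gives 195 points, worse by 27.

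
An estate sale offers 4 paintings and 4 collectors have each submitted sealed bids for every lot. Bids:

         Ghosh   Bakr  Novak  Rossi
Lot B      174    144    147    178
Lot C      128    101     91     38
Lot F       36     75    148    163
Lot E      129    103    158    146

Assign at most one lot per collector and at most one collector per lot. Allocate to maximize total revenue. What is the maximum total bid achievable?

Treat this as an assignment problem: match each collector to one lot.
Optimal: Ghosh→Lot B ($174), Bakr→Lot C ($101), Novak→Lot E ($158), Rossi→Lot F ($163) — total 174+101+158+163 = $596.
Next-best assignment: Ghosh→Lot C, Bakr→Lot B, Novak→Lot E, Rossi→Lot F = $593.
Swapping Rossi↔Bakr (Rossi→Lot C $38, Bakr→Lot F $75) loses 151.
No other one-to-one assignment exceeds $596.

Maximum total: $596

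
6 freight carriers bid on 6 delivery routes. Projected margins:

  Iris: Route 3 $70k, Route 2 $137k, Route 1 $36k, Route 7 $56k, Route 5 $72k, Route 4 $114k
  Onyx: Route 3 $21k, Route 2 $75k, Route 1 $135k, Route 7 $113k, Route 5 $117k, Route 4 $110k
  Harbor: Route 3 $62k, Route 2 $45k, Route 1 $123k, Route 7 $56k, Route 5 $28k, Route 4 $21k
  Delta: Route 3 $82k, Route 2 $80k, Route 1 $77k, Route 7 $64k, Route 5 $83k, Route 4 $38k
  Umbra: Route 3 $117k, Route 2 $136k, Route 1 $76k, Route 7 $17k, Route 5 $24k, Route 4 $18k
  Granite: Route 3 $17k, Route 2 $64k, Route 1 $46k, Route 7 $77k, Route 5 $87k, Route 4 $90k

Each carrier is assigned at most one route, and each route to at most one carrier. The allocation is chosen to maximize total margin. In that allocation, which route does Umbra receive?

This is the linear assignment problem.
Optimal: Iris→Route 2 ($137k), Onyx→Route 7 ($113k), Harbor→Route 1 ($123k), Delta→Route 5 ($83k), Umbra→Route 3 ($117k), Granite→Route 4 ($90k) — total 137+113+123+83+117+90 = $663k.
Column-greedy (each route in turn goes to its best remaining carrier) gives $570k, worse by 93.
Next-best assignment: Iris→Route 4, Onyx→Route 7, Harbor→Route 1, Delta→Route 3, Umbra→Route 2, Granite→Route 5 = $655k.
No other one-to-one assignment exceeds $663k.
Umbra's own top route is Route 2 ($136k), but forcing Umbra→Route 2 and reassigning the rest optimally gives only $655k — worse by 8.

Umbra receives Route 3.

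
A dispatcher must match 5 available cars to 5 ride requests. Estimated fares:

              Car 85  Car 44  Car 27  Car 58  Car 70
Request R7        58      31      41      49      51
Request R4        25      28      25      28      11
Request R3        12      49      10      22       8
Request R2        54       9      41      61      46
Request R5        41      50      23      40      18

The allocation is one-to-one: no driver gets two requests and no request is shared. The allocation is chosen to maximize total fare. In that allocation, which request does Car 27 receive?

Car 27 receives Request R4.

This is the linear assignment problem.
Optimal: Car 85→Request R5 ($41), Car 44→Request R3 ($49), Car 27→Request R4 ($25), Car 58→Request R2 ($61), Car 70→Request R7 ($51) — total 41+49+25+61+51 = $227.
Next-best assignment: Car 85→Request R2, Car 44→Request R3, Car 27→Request R4, Car 58→Request R5, Car 70→Request R7 = $219.
Checked against all permutations: $227 is optimal.
Car 27's own top request is Request R7 ($41), but forcing Car 27→Request R7 and reassigning the rest optimally gives only $205 — worse by 22.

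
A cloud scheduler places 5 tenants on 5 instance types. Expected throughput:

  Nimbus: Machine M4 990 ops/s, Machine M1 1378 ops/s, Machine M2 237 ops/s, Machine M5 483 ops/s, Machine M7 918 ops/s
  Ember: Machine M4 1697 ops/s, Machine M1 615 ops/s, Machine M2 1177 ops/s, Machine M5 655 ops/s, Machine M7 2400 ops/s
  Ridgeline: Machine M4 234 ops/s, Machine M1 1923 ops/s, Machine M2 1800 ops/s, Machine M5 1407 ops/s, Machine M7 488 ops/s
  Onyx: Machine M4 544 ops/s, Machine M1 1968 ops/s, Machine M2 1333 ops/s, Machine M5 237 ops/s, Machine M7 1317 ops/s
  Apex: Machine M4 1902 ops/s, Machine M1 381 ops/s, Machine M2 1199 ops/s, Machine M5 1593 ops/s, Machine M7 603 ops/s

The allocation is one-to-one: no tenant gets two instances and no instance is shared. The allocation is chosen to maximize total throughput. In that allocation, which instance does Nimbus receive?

Nimbus receives Machine M4.

Optimal: Nimbus→Machine M4 (990 ops/s), Ember→Machine M7 (2400 ops/s), Ridgeline→Machine M2 (1800 ops/s), Onyx→Machine M1 (1968 ops/s), Apex→Machine M5 (1593 ops/s) — total 990+2400+1800+1968+1593 = 8751 ops/s.
Max-entry greedy (repeatedly take the single best remaining cell) gives 8553 ops/s, worse by 198.
Next-best assignment: Nimbus→Machine M5, Ember→Machine M7, Ridgeline→Machine M2, Onyx→Machine M1, Apex→Machine M4 = 8553 ops/s.
Swapping Nimbus↔Apex (Nimbus→Machine M5 483 ops/s, Apex→Machine M4 1902 ops/s) loses 198.
Every other assignment is strictly worse.
Nimbus's own top instance is Machine M1 (1378 ops/s), but forcing Nimbus→Machine M1 and reassigning the rest optimally gives only 8420 ops/s — worse by 331.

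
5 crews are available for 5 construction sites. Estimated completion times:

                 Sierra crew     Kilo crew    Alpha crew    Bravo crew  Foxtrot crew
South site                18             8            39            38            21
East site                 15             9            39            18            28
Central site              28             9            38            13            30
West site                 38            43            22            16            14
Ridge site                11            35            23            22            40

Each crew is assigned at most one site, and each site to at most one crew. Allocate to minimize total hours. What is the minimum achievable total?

Min total: 73 hours

Treat this as an assignment problem: match each crew to one site.
Optimal: Sierra crew→East site (15 hours), Kilo crew→South site (8 hours), Alpha crew→Ridge site (23 hours), Bravo crew→Central site (13 hours), Foxtrot crew→West site (14 hours) — total 15+8+23+13+14 = 73 hours.
Next-best assignment: Sierra crew→Ridge site, Kilo crew→East site, Alpha crew→West site, Bravo crew→Central site, Foxtrot crew→South site = 76 hours.
No other one-to-one assignment undercuts 73 hours.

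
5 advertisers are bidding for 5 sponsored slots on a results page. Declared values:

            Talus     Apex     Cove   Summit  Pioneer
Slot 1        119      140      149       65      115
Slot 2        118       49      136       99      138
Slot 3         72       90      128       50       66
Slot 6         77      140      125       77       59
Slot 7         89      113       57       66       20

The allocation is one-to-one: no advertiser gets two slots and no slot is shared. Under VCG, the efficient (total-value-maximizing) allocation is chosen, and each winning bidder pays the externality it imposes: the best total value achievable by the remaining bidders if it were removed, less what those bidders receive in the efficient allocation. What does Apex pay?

Apex pays $11.

Efficient allocation: Talus→Slot 1 ($119), Apex→Slot 6 ($140), Cove→Slot 3 ($128), Summit→Slot 7 ($66), Pioneer→Slot 2 ($138); total welfare W = $591.
Apex receives Slot 6 at value $140, so the others get W − 140 = $451.
Without Apex: best allocation of the remaining 4 bidders over all 5 slots is Talus→Slot 1 ($119), Cove→Slot 3 ($128), Summit→Slot 6 ($77), Pioneer→Slot 2 ($138), total $462.
VCG payment = (others' best without Apex) − (others' welfare with Apex) = 462 − 451 = $11.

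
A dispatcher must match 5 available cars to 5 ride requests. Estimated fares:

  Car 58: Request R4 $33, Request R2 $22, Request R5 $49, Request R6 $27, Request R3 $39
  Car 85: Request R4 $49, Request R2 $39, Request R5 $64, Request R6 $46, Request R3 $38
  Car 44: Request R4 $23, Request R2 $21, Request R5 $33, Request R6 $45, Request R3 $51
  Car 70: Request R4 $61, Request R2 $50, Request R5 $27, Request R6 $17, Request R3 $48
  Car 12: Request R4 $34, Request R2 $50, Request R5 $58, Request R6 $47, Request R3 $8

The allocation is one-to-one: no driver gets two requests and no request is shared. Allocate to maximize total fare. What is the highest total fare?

Maximum total: $259

Optimal: Car 58→Request R3 ($39), Car 85→Request R5 ($64), Car 44→Request R6 ($45), Car 70→Request R4 ($61), Car 12→Request R2 ($50) — total 39+64+45+61+50 = $259.
Max-entry greedy (repeatedly take the single best remaining cell) gives $253, worse by 6.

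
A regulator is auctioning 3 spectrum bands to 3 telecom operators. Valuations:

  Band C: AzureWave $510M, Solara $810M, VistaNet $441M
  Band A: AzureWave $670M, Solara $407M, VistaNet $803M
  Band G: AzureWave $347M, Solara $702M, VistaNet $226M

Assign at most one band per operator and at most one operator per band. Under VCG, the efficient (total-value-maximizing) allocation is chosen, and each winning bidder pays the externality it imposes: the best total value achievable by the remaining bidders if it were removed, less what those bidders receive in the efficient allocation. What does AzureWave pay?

AzureWave pays $108M.

Efficient allocation: AzureWave→Band C ($510M), Solara→Band G ($702M), VistaNet→Band A ($803M); total welfare W = $2015M.
AzureWave receives Band C at value $510M, so the others get W − 510 = $1505M.
Without AzureWave: best allocation of the remaining 2 bidders over all 3 bands is Solara→Band C ($810M), VistaNet→Band A ($803M), total $1613M.
VCG payment = (others' best without AzureWave) − (others' welfare with AzureWave) = 1613 − 1505 = $108M.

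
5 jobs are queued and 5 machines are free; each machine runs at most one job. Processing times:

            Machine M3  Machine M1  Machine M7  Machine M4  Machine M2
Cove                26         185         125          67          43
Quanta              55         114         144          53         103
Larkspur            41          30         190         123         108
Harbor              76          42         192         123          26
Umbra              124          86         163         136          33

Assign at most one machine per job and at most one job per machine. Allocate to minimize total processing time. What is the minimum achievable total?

Optimal: Cove→Machine M7 (125 min), Quanta→Machine M4 (53 min), Larkspur→Machine M3 (41 min), Harbor→Machine M1 (42 min), Umbra→Machine M2 (33 min) — total 125+53+41+42+33 = 294 min.
Min-entry greedy (repeatedly take the single cheapest remaining cell) gives 298 min, worse by 4.
Every other assignment is strictly worse.

Minimum total: 294 min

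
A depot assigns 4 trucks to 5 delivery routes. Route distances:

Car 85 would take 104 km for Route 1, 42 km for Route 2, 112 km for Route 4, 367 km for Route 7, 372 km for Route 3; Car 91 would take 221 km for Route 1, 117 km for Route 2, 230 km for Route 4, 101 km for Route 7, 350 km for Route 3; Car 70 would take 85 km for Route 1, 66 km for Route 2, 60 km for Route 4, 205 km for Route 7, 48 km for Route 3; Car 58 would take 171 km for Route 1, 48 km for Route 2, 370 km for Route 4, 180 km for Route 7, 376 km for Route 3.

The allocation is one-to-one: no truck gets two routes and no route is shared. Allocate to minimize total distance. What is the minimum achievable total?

Minimum total: 301 km

Optimal: Car 85→Route 1 (104 km), Car 91→Route 7 (101 km), Car 70→Route 3 (48 km), Car 58→Route 2 (48 km) — total 104+101+48+48 = 301 km.
Column-greedy (each route in turn goes to its cheapest remaining truck) gives 537 km, worse by 236.
Next-best assignment: Car 85→Route 4, Car 91→Route 7, Car 70→Route 3, Car 58→Route 2 = 309 km.
Every other assignment is strictly worse.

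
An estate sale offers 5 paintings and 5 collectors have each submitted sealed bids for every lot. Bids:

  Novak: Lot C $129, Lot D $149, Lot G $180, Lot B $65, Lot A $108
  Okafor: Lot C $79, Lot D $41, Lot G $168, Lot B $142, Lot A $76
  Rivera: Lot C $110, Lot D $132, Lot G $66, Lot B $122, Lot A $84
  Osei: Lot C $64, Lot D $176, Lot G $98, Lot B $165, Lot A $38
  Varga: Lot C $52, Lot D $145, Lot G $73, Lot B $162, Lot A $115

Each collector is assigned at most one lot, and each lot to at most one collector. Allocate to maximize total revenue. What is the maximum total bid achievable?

Treat this as an assignment problem: match each collector to one lot.
Optimal: Novak→Lot A ($108), Okafor→Lot G ($168), Rivera→Lot C ($110), Osei→Lot D ($176), Varga→Lot B ($162) — total 108+168+110+176+162 = $724.
Max-entry greedy (repeatedly take the single best remaining cell) gives $704, worse by 20.
Checked against all permutations: $724 is optimal.

Max total: $724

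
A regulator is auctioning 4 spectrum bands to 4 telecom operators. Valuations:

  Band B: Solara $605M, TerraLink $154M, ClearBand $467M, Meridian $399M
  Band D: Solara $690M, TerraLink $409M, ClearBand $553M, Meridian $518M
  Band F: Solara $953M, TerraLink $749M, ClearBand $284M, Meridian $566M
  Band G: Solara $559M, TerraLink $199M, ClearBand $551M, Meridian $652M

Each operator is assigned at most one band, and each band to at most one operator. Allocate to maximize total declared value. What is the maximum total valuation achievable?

Maximum total: $2559M

This is a one-to-one assignment (maximum-weight bipartite matching).
Optimal: Solara→Band B ($605M), TerraLink→Band F ($749M), ClearBand→Band D ($553M), Meridian→Band G ($652M) — total 605+749+553+652 = $2559M.
Row-greedy (each operator in turn takes its best remaining band) gives $2312M, worse by 247.
Next-best assignment: Solara→Band D, TerraLink→Band F, ClearBand→Band B, Meridian→Band G = $2558M.
Every other assignment is strictly worse.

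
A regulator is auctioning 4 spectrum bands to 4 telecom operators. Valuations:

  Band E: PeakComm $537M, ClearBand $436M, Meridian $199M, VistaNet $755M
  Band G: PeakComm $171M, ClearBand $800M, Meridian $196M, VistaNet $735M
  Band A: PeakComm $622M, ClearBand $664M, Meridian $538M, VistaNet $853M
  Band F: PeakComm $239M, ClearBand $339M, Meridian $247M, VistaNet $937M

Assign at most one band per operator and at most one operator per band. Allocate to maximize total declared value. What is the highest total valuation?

Max total: $2812M

This is the linear assignment problem.
Optimal: PeakComm→Band E ($537M), ClearBand→Band G ($800M), Meridian→Band A ($538M), VistaNet→Band F ($937M) — total 537+800+538+937 = $2812M.
Max-entry greedy (repeatedly take the single best remaining cell) gives $2558M, worse by 254.
Next-best assignment: PeakComm→Band A, ClearBand→Band G, Meridian→Band E, VistaNet→Band F = $2558M.
No other one-to-one assignment exceeds $2812M.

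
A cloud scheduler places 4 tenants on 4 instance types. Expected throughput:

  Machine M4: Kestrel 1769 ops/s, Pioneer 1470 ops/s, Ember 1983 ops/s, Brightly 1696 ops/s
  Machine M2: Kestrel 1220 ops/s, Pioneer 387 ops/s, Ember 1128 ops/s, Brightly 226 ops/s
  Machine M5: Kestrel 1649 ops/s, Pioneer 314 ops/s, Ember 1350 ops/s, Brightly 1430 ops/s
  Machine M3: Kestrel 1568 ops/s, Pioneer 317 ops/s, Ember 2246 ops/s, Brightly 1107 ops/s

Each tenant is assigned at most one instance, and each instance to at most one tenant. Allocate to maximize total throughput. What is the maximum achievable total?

Max total: 6366 ops/s

Optimal: Kestrel→Machine M2 (1220 ops/s), Pioneer→Machine M4 (1470 ops/s), Ember→Machine M3 (2246 ops/s), Brightly→Machine M5 (1430 ops/s) — total 1220+1470+2246+1430 = 6366 ops/s.
Max-entry greedy (repeatedly take the single best remaining cell) gives 5832 ops/s, worse by 534.
No other one-to-one assignment exceeds 6366 ops/s.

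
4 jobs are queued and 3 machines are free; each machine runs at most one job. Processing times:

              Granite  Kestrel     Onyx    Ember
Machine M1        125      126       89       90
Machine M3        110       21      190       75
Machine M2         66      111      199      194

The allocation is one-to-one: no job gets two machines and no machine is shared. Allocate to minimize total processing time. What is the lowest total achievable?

Treat this as an assignment problem: match each job to one machine.
Optimal: Onyx→Machine M1 (89 min), Kestrel→Machine M3 (21 min), Granite→Machine M2 (66 min) — total 89+21+66 = 176 min.
Swapping Kestrel↔Onyx (Kestrel→Machine M1 126 min, Onyx→Machine M3 190 min) adds 206.

Min total: 176 min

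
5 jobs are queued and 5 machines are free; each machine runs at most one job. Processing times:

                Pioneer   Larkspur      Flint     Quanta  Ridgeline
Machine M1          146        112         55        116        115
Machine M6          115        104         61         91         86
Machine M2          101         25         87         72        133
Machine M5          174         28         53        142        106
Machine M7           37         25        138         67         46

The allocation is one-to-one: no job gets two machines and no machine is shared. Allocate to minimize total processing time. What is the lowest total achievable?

Minimum total: 278 min

Optimal: Pioneer→Machine M7 (37 min), Larkspur→Machine M5 (28 min), Flint→Machine M1 (55 min), Quanta→Machine M2 (72 min), Ridgeline→Machine M6 (86 min) — total 37+28+55+72+86 = 278 min.
Row-greedy (each job in turn takes its cheapest remaining machine) gives 321 min, worse by 43.
Next-best assignment: Pioneer→Machine M7, Larkspur→Machine M5, Flint→Machine M6, Quanta→Machine M2, Ridgeline→Machine M1 = 313 min.
Swapping Flint↔Ridgeline (Flint→Machine M6 61 min, Ridgeline→Machine M1 115 min) adds 35.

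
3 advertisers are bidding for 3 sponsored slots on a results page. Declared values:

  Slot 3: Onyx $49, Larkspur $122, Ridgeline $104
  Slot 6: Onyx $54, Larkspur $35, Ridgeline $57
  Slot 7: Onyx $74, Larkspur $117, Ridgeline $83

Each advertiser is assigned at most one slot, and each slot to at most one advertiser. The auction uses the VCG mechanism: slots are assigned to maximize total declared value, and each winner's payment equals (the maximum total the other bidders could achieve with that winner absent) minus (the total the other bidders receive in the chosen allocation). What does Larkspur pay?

Efficient allocation: Onyx→Slot 6 ($54), Larkspur→Slot 7 ($117), Ridgeline→Slot 3 ($104); total welfare W = $275.
Larkspur receives Slot 7 at value $117, so the others get W − 117 = $158.
Without Larkspur: best allocation of the remaining 2 bidders over all 3 slots is Onyx→Slot 7 ($74), Ridgeline→Slot 3 ($104), total $178.
VCG payment = (others' best without Larkspur) − (others' welfare with Larkspur) = 178 − 158 = $20.

Larkspur pays $20.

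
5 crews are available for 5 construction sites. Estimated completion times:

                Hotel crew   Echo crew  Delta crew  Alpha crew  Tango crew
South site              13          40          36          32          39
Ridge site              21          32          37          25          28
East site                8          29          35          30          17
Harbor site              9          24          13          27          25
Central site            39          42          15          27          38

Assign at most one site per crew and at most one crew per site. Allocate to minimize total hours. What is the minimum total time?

Minimum total: 94 hours

Optimal: Hotel crew→South site (13 hours), Echo crew→Harbor site (24 hours), Delta crew→Central site (15 hours), Alpha crew→Ridge site (25 hours), Tango crew→East site (17 hours) — total 13+24+15+25+17 = 94 hours.
Row-greedy (each crew in turn takes its cheapest remaining site) gives 111 hours, worse by 17.
Next-best assignment: Hotel crew→South site, Echo crew→Ridge site, Delta crew→Harbor site, Alpha crew→Central site, Tango crew→East site = 102 hours.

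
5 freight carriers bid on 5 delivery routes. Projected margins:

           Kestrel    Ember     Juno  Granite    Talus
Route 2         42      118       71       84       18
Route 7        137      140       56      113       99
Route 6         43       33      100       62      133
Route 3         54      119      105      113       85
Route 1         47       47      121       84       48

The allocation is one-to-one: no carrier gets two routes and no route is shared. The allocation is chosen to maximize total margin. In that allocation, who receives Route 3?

Granite receives Route 3.

Optimal: Kestrel→Route 7 ($137k), Ember→Route 2 ($118k), Juno→Route 1 ($121k), Granite→Route 3 ($113k), Talus→Route 6 ($133k) — total 137+118+121+113+133 = $622k.
Max-entry greedy (repeatedly take the single best remaining cell) gives $549k, worse by 73.
Next-best assignment: Kestrel→Route 7, Ember→Route 3, Juno→Route 1, Granite→Route 2, Talus→Route 6 = $594k.
Swapping Talus↔Ember (Talus→Route 2 $18k, Ember→Route 6 $33k) loses 200.
Checked against all permutations: $622k is optimal.
Granite's own top route is Route 7 ($113k), but forcing Granite→Route 7 and reassigning the rest optimally gives only $539k — worse by 83.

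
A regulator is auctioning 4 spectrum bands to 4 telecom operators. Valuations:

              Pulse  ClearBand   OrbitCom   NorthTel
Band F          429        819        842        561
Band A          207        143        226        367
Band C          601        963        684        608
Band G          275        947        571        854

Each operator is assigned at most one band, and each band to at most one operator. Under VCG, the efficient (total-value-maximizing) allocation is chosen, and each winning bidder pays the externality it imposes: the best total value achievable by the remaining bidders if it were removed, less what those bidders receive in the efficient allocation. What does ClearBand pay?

ClearBand pays $394M.

Efficient allocation: Pulse→Band A ($207M), ClearBand→Band C ($963M), OrbitCom→Band F ($842M), NorthTel→Band G ($854M); total welfare W = $2866M.
ClearBand receives Band C at value $963M, so the others get W − 963 = $1903M.
Without ClearBand: best allocation of the remaining 3 bidders over all 4 bands is Pulse→Band C ($601M), OrbitCom→Band F ($842M), NorthTel→Band G ($854M), total $2297M.
VCG payment = (others' best without ClearBand) − (others' welfare with ClearBand) = 2297 − 1903 = $394M.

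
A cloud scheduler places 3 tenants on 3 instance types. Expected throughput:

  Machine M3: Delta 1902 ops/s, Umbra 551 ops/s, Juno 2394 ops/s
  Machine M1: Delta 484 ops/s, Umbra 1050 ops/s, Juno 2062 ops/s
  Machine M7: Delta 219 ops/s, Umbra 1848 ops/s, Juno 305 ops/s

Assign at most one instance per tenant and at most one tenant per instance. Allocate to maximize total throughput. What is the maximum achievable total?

Maximum total: 5812 ops/s

This is the linear assignment problem.
Optimal: Delta→Machine M3 (1902 ops/s), Umbra→Machine M7 (1848 ops/s), Juno→Machine M1 (2062 ops/s) — total 1902+1848+2062 = 5812 ops/s.
Every other assignment is strictly worse.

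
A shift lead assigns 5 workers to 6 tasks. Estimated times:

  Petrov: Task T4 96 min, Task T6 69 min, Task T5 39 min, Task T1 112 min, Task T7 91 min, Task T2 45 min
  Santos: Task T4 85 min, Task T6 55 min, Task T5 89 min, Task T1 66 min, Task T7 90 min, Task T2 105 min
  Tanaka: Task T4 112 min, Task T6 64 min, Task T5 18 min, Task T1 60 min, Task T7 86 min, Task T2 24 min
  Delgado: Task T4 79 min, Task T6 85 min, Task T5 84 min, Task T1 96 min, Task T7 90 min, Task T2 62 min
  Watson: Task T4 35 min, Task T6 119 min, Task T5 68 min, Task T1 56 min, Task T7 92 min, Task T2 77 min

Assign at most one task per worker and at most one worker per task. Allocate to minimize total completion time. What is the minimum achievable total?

Minimum total: 243 min

Optimal: Petrov→Task T5 (39 min), Santos→Task T6 (55 min), Tanaka→Task T2 (24 min), Delgado→Task T7 (90 min), Watson→Task T4 (35 min) — total 39+55+24+90+35 = 243 min.
Row-greedy (each worker in turn takes its cheapest remaining task) gives 253 min, worse by 10.
Checked against all permutations: 243 min is optimal.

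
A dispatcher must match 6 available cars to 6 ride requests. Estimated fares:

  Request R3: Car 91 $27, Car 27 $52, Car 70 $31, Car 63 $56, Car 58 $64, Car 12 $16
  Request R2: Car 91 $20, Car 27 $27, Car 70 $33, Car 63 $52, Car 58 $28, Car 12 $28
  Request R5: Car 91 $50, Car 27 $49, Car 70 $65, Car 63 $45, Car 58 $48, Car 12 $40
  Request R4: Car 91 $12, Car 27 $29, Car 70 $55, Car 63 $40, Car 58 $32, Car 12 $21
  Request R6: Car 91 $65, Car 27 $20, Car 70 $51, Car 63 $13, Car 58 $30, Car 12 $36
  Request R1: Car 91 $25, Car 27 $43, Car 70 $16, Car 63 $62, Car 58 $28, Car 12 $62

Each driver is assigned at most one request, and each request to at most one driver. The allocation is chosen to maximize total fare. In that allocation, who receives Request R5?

Optimal: Car 91→Request R6 ($65), Car 27→Request R5 ($49), Car 70→Request R4 ($55), Car 63→Request R2 ($52), Car 58→Request R3 ($64), Car 12→Request R1 ($62) — total 65+49+55+52+64+62 = $347.
Row-greedy (each driver in turn takes its best remaining request) gives $304, worse by 43.
No other one-to-one assignment exceeds $347.
Car 27's own top request is Request R3 ($52), but forcing Car 27→Request R3 and reassigning the rest optimally gives only $334 — worse by 13.

Car 27 receives Request R5.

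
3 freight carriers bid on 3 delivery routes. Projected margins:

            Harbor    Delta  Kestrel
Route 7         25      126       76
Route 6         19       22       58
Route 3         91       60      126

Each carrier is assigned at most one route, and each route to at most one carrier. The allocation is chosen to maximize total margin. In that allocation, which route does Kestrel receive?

Kestrel receives Route 6.

This is a one-to-one assignment (maximum-weight bipartite matching).
Optimal: Harbor→Route 3 ($91k), Delta→Route 7 ($126k), Kestrel→Route 6 ($58k) — total 91+126+58 = $275k.
Max-entry greedy (repeatedly take the single best remaining cell) gives $271k, worse by 4.
Next-best assignment: Harbor→Route 6, Delta→Route 7, Kestrel→Route 3 = $271k.
Checked against all permutations: $275k is optimal.
Kestrel's own top route is Route 3 ($126k), but forcing Kestrel→Route 3 and reassigning the rest optimally gives only $271k — worse by 4.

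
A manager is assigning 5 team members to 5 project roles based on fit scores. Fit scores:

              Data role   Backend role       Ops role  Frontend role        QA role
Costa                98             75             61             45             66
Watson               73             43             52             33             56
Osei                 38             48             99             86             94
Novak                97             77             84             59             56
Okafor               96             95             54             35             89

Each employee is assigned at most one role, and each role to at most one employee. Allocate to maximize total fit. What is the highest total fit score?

Treat this as an assignment problem: match each employee to one role.
Optimal: Costa→Data role (98 pts), Watson→QA role (56 pts), Osei→Frontend role (86 pts), Novak→Ops role (84 pts), Okafor→Backend role (95 pts) — total 98+56+86+84+95 = 419 pts.
Row-greedy (each employee in turn takes its best remaining role) gives 365 pts, worse by 54.
Next-best assignment: Costa→Data role, Watson→QA role, Osei→Ops role, Novak→Frontend role, Okafor→Backend role = 407 pts.
Checked against all permutations: 419 pts is optimal.

Maximum total: 419 pts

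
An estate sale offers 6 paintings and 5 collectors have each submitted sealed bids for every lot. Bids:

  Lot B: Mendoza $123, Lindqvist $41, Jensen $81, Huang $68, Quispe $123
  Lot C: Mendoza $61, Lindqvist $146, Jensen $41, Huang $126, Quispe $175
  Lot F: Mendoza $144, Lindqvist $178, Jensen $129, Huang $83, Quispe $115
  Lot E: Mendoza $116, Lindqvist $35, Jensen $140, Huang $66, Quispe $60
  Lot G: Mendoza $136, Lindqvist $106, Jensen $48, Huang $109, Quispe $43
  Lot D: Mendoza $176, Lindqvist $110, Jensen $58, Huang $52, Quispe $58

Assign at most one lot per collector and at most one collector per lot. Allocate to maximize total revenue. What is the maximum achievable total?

This is a one-to-one assignment (maximum-weight bipartite matching).
Optimal: Mendoza→Lot D ($176), Lindqvist→Lot F ($178), Jensen→Lot E ($140), Huang→Lot G ($109), Quispe→Lot C ($175) — total 176+178+140+109+175 = $778.
Row-greedy (each collector in turn takes its best remaining lot) gives $743, worse by 35.

Maximum total: $778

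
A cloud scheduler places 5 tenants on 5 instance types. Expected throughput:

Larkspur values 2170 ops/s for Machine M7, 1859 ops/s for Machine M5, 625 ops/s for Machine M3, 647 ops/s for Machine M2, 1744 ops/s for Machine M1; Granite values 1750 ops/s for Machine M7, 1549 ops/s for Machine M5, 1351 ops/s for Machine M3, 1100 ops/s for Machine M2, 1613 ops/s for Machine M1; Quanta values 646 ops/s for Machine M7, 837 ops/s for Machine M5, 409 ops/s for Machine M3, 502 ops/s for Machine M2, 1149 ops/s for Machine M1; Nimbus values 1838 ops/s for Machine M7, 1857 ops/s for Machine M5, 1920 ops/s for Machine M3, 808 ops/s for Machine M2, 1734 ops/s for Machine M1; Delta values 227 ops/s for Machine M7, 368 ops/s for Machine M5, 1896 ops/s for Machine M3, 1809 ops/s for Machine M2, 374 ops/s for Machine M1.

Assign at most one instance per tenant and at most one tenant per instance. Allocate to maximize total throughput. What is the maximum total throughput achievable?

Treat this as an assignment problem: match each tenant to one instance.
Optimal: Larkspur→Machine M7 (2170 ops/s), Granite→Machine M5 (1549 ops/s), Quanta→Machine M1 (1149 ops/s), Nimbus→Machine M3 (1920 ops/s), Delta→Machine M2 (1809 ops/s) — total 2170+1549+1149+1920+1809 = 8597 ops/s.
Next-best assignment: Larkspur→Machine M5, Granite→Machine M7, Quanta→Machine M1, Nimbus→Machine M3, Delta→Machine M2 = 8487 ops/s.
Every other assignment is strictly worse.

Max total: 8597 ops/s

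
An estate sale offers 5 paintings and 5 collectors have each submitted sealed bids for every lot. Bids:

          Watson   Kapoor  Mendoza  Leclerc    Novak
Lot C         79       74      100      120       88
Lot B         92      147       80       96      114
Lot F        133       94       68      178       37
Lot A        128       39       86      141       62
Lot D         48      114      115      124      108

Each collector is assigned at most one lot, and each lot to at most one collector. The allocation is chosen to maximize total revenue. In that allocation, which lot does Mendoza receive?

Mendoza receives Lot C.

Optimal: Watson→Lot A ($128), Kapoor→Lot B ($147), Mendoza→Lot C ($100), Leclerc→Lot F ($178), Novak→Lot D ($108) — total 128+147+100+178+108 = $661.
Max-entry greedy (repeatedly take the single best remaining cell) gives $656, worse by 5.
Every other assignment is strictly worse.
Mendoza's own top lot is Lot D ($115), but forcing Mendoza→Lot D and reassigning the rest optimally gives only $656 — worse by 5.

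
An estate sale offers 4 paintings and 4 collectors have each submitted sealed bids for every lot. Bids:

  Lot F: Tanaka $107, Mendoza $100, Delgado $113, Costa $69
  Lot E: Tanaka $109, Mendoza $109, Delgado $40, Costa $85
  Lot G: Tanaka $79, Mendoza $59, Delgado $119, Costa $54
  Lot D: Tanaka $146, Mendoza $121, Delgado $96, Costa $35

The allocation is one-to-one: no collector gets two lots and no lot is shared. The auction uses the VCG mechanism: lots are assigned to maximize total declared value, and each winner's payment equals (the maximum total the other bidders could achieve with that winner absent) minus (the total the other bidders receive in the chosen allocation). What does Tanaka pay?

Tanaka pays $21.

Efficient allocation: Tanaka→Lot D ($146), Mendoza→Lot F ($100), Delgado→Lot G ($119), Costa→Lot E ($85); total welfare W = $450.
Tanaka receives Lot D at value $146, so the others get W − 146 = $304.
Without Tanaka: best allocation of the remaining 3 bidders over all 4 lots is Mendoza→Lot D ($121), Delgado→Lot G ($119), Costa→Lot E ($85), total $325.
VCG payment = (others' best without Tanaka) − (others' welfare with Tanaka) = 325 − 304 = $21.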